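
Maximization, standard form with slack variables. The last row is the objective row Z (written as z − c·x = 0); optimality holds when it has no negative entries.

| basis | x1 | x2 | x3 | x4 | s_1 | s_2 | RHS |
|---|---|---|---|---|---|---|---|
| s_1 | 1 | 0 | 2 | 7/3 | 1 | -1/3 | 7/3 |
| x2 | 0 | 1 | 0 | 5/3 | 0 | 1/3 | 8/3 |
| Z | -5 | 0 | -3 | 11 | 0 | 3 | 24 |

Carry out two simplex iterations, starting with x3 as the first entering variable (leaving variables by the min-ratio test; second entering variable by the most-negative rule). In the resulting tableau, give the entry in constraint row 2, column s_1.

0

Ratio test on column x3 — row 1: (7/3)/2 = 7/6; row 2: entry 0 ≤ 0. Minimum is 7/6 at row 1 (s_1 leaves); pivot element 2.
Divide row 1 by 2; eliminate column x3 from the other rows.
Second iteration: most negative Z-row entry is -7/2 in column x1, so x1 enters.
Ratio test on column x1 — row 1: (7/6)/(1/2) = 7/3; row 2: entry 0 ≤ 0. Minimum is 7/3 at row 1 (x3 leaves); pivot element 1/2.
Divide row 1 by 1/2; eliminate column x1 from the other rows.
After both pivots, the entry at constraint row 2, column s_1 is 0.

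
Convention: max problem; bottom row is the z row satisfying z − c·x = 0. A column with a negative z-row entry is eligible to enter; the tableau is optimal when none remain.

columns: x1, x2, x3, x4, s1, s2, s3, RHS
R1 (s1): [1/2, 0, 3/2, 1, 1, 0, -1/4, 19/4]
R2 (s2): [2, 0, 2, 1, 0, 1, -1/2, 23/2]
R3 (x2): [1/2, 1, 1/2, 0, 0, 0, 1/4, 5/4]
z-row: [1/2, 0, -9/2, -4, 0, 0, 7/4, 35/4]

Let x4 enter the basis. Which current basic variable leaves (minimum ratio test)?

s1

Column x4 entries and ratios — s1: (19/4)/1 = 19/4; s2: (23/2)/1 = 23/2; x2: 0 ≤ 0, skip.
Smallest ratio is 19/4 in the row of s1, so s1 leaves.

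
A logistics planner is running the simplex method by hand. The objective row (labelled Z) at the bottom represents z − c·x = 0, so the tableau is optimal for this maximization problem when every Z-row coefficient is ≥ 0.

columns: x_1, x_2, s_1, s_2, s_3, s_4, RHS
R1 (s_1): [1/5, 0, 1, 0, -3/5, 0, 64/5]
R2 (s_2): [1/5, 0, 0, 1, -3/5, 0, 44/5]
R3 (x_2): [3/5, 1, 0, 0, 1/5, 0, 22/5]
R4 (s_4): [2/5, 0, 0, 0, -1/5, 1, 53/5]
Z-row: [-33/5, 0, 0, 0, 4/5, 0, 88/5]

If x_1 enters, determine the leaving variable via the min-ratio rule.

Column x_1 entries and ratios — s_1: (64/5)/(1/5) = 64; s_2: (44/5)/(1/5) = 44; x_2: (22/5)/(3/5) = 22/3; s_4: (53/5)/(2/5) = 53/2.
Smallest ratio is 22/3 in the row of x_2, so x_2 leaves.

x_2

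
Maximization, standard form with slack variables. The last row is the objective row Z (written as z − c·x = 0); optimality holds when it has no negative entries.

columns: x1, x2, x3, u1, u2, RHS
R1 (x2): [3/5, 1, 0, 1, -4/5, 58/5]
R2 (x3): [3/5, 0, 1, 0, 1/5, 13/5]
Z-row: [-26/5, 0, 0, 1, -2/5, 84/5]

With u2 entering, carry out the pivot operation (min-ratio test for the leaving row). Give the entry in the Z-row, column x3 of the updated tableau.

Ratio test on column u2 — row 1: entry -4/5 ≤ 0; row 2: (13/5)/(1/5) = 13. Minimum is 13 at row 2 (x3 leaves); pivot element 1/5.
Divide row 2 by 1/5; eliminate column u2 from the other rows.
Z-row update in column x3: 0 − (-2/5)·5 = 2.

2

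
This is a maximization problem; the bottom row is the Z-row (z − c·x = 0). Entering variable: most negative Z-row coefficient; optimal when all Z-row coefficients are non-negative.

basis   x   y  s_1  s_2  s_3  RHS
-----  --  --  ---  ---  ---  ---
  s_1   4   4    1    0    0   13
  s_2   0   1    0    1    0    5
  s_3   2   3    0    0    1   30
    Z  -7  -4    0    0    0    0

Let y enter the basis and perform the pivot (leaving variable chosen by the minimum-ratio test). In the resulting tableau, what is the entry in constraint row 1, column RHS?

Ratio test on column y — row 1: 13/4 = 13/4; row 2: 5/1 = 5; row 3: 30/3 = 10. Minimum is 13/4 at row 1 (s_1 leaves); pivot element 4.
Divide row 1 by 4; eliminate column y from the other rows.
In the new row 1, the RHS entry is the old entry divided by the pivot: 13/4 = 13/4.

13/4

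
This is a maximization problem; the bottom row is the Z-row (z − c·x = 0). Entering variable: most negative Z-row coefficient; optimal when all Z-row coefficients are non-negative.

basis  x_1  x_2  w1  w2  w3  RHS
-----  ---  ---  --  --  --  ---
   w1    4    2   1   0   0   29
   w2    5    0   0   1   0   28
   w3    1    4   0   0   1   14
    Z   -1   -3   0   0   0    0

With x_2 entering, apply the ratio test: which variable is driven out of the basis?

w3

Column x_2 entries and ratios — w1: 29/2 = 29/2; w2: 0 ≤ 0, skip; w3: 14/4 = 7/2.
Smallest ratio is 7/2 in the row of w3, so w3 leaves.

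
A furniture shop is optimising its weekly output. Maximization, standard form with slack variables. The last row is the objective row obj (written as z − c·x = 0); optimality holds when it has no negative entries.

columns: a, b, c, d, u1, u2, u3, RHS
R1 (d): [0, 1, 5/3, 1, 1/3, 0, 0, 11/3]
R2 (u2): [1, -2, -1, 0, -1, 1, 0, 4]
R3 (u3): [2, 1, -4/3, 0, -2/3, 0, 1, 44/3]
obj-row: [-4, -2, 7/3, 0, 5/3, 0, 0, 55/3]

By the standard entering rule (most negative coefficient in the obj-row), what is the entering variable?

a

Negative obj-row entries: a: -4, b: -2.
The most negative is -4 in column a, so a enters.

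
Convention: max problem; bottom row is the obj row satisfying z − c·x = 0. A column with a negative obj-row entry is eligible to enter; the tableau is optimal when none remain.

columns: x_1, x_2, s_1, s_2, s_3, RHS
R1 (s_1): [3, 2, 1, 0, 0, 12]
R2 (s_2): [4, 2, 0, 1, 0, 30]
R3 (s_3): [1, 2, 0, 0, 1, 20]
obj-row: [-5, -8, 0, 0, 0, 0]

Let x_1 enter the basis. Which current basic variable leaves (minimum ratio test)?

s_1

Column x_1 entries and ratios — s_1: 12/3 = 4; s_2: 30/4 = 15/2; s_3: 20/1 = 20.
Smallest ratio is 4 in the row of s_1, so s_1 leaves.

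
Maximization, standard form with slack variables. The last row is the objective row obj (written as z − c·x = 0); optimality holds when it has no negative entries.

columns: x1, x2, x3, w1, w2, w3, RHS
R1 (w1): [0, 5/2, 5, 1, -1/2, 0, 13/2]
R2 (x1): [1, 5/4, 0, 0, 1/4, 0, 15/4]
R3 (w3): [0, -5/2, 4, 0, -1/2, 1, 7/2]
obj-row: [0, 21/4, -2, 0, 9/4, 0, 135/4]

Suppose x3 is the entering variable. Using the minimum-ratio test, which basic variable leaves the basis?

w3

Column x3 entries and ratios — w1: (13/2)/5 = 13/10; x1: 0 ≤ 0, skip; w3: (7/2)/4 = 7/8.
Smallest ratio is 7/8 in the row of w3, so w3 leaves.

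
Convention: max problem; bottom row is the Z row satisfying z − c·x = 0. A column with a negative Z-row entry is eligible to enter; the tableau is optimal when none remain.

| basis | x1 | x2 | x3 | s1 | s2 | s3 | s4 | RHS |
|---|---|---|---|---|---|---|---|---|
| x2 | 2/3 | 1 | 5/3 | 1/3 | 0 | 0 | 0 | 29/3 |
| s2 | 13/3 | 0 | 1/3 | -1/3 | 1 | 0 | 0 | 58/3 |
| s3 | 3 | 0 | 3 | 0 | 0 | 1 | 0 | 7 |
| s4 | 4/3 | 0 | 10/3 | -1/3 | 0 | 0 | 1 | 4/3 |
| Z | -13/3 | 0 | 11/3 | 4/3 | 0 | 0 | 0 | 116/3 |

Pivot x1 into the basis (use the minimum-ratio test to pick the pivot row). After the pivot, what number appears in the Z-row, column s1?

1/4

Ratio test on column x1 — row 1: (29/3)/(2/3) = 29/2; row 2: (58/3)/(13/3) = 58/13; row 3: 7/3 = 7/3; row 4: (4/3)/(4/3) = 1. Minimum is 1 at row 4 (s4 leaves); pivot element 4/3.
Divide row 4 by 4/3; eliminate column x1 from the other rows.
Z-row update in column s1: 4/3 − (-13/3)·(-1/4) = 1/4.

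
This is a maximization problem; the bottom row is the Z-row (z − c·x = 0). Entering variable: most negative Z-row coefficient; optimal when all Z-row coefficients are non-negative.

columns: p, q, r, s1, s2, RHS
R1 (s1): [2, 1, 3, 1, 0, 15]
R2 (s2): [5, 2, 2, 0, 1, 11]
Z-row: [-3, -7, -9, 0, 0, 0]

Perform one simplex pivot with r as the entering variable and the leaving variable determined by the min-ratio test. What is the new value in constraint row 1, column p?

Ratio test on column r — row 1: 15/3 = 5; row 2: 11/2 = 11/2. Minimum is 5 at row 1 (s1 leaves); pivot element 3.
Divide row 1 by 3; eliminate column r from the other rows.
In the new row 1, the p entry is the old entry divided by the pivot: 2/3 = 2/3.

2/3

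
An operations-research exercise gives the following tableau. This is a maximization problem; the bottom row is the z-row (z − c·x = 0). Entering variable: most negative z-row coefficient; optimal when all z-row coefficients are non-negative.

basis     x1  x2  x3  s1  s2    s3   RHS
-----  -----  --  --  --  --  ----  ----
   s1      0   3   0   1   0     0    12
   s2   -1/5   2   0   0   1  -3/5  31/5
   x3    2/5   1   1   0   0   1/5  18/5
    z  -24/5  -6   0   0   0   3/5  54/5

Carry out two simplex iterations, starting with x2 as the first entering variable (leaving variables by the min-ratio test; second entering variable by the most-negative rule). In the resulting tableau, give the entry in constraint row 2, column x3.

Ratio test on column x2 — row 1: 12/3 = 4; row 2: (31/5)/2 = 31/10; row 3: (18/5)/1 = 18/5. Minimum is 31/10 at row 2 (s2 leaves); pivot element 2.
Divide row 2 by 2; eliminate column x2 from the other rows.
Second iteration: most negative z-row entry is -27/5 in column x1, so x1 enters.
Ratio test on column x1 — row 1: (27/10)/(3/10) = 9; row 2: entry -1/10 ≤ 0; row 3: (1/2)/(1/2) = 1. Minimum is 1 at row 3 (x3 leaves); pivot element 1/2.
Divide row 3 by 1/2; eliminate column x1 from the other rows.
After both pivots, the entry at constraint row 2, column x3 is 1/5.

1/5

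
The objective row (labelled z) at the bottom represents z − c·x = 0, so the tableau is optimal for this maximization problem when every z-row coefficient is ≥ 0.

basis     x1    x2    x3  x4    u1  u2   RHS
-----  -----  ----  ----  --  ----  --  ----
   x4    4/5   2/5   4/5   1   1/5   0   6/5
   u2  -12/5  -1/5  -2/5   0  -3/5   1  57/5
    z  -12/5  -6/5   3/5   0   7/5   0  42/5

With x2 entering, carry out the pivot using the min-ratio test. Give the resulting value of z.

Ratio test on column x2 — row 1: (6/5)/(2/5) = 3; row 2: entry -1/5 ≤ 0. Minimum is 3 at row 1 (x4 leaves); pivot element 2/5.
Pivot on row 1; the z-row RHS becomes 42/5 − (-6/5)·3 = 12.

12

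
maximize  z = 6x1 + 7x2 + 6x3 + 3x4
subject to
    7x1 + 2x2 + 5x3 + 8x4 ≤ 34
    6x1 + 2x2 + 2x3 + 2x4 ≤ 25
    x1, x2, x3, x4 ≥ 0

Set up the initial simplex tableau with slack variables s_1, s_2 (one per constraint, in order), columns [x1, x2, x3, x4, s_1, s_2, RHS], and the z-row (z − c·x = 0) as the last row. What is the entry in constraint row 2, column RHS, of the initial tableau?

25

The RHS of constraint 2 is b_2 = 25.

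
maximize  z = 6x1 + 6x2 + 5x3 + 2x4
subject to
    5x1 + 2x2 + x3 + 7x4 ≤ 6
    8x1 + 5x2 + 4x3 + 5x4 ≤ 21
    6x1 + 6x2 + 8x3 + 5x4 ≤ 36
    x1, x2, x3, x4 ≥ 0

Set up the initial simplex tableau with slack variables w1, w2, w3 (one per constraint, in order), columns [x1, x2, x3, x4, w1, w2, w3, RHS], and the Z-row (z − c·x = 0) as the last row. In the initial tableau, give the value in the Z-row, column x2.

-6

The Z-row carries the negated objective coefficients: the x2 entry is -6.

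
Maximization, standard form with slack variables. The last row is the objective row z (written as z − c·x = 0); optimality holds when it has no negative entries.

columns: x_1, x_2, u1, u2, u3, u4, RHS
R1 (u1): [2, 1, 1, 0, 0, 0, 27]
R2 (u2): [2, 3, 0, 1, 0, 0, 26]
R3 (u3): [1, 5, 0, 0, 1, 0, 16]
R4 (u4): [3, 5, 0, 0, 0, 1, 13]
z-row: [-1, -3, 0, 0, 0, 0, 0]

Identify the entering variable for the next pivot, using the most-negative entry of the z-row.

x_2

Negative z-row entries: x_1: -1, x_2: -3.
The most negative is -3 in column x_2, so x_2 enters.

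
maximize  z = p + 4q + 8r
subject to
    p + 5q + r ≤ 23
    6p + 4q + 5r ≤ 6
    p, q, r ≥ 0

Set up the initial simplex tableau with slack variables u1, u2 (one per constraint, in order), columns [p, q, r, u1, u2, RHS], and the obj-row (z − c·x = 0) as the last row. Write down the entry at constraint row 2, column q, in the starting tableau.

4

Constraint 2 has coefficient 4 on q.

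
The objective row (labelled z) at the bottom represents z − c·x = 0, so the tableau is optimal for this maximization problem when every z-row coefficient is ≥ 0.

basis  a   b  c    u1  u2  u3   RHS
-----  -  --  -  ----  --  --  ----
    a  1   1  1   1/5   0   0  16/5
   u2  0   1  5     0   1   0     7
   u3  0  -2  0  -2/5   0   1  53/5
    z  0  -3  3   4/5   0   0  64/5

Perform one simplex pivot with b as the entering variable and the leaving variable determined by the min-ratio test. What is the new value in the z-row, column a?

3

Ratio test on column b — row 1: (16/5)/1 = 16/5; row 2: 7/1 = 7; row 3: entry -2 ≤ 0. Minimum is 16/5 at row 1 (a leaves); pivot element 1.
Divide row 1 by 1; eliminate column b from the other rows.
z-row update in column a: 0 − (-3)·1 = 3.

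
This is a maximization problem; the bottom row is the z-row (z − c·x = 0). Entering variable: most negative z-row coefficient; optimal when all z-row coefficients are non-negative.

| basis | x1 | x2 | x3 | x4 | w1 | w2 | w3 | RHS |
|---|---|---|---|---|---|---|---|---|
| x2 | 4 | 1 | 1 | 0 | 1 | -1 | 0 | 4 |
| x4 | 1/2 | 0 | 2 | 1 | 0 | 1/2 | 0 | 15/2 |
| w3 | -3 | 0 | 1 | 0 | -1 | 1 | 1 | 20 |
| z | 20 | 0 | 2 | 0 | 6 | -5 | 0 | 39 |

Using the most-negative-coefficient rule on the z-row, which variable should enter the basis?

Negative z-row entries: w2: -5.
The most negative is -5 in column w2, so w2 enters.

w2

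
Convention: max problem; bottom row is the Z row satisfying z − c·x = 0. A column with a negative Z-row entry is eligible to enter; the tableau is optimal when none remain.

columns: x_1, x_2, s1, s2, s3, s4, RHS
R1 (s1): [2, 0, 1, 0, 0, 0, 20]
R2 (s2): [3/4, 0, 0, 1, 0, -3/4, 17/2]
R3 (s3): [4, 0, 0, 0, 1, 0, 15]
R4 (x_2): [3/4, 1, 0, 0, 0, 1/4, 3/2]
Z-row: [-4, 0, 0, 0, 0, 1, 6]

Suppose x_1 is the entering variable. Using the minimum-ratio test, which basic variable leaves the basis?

x_2

Column x_1 entries and ratios — s1: 20/2 = 10; s2: (17/2)/(3/4) = 34/3; s3: 15/4 = 15/4; x_2: (3/2)/(3/4) = 2.
Smallest ratio is 2 in the row of x_2, so x_2 leaves.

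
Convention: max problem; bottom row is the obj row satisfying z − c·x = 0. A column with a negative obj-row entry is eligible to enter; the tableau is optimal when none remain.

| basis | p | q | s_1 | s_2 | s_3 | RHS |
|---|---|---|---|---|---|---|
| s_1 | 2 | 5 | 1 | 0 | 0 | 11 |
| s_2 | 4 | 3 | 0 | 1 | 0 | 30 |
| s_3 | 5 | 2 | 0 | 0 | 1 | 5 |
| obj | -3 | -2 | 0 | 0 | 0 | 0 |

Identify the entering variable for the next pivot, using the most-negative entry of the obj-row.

Negative obj-row entries: p: -3, q: -2.
The most negative is -3 in column p, so p enters.

p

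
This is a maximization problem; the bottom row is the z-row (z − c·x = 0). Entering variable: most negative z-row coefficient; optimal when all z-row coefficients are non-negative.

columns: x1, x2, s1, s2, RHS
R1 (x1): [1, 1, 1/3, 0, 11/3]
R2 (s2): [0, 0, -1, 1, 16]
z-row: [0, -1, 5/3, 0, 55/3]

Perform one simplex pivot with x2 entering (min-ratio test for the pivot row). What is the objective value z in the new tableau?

22

Ratio test on column x2 — row 1: (11/3)/1 = 11/3; row 2: entry 0 ≤ 0. Minimum is 11/3 at row 1 (x1 leaves); pivot element 1.
Pivot on row 1; the z-row RHS becomes 55/3 − (-1)·(11/3) = 22.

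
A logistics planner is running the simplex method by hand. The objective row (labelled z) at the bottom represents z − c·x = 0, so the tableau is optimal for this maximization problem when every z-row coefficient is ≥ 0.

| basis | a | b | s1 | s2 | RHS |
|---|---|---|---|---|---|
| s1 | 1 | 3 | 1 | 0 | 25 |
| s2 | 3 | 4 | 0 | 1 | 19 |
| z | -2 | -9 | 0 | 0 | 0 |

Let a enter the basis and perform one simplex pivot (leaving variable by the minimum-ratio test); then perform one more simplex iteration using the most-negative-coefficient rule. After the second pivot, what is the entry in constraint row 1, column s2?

Ratio test on column a — row 1: 25/1 = 25; row 2: 19/3 = 19/3. Minimum is 19/3 at row 2 (s2 leaves); pivot element 3.
Divide row 2 by 3; eliminate column a from the other rows.
Second iteration: most negative z-row entry is -19/3 in column b, so b enters.
Ratio test on column b — row 1: (56/3)/(5/3) = 56/5; row 2: (19/3)/(4/3) = 19/4. Minimum is 19/4 at row 2 (a leaves); pivot element 4/3.
Divide row 2 by 4/3; eliminate column b from the other rows.
After both pivots, the entry at constraint row 1, column s2 is -3/4.

-3/4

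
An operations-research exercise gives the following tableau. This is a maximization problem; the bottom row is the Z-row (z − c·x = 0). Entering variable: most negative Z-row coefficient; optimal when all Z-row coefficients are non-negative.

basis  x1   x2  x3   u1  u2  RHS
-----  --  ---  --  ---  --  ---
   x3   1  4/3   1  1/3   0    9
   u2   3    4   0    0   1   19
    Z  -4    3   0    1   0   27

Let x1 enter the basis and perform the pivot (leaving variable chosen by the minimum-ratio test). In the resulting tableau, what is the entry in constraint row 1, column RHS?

8/3

Ratio test on column x1 — row 1: 9/1 = 9; row 2: 19/3 = 19/3. Minimum is 19/3 at row 2 (u2 leaves); pivot element 3.
Divide row 2 by 3; eliminate column x1 from the other rows.
Row 1 update in column RHS: 9 − 1·(19/3) = 8/3.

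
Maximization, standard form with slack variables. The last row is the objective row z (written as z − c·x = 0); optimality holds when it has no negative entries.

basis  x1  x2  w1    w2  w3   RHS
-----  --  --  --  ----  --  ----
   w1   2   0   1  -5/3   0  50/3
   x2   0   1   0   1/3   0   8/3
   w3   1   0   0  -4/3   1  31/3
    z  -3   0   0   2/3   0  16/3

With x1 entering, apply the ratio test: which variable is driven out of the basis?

Column x1 entries and ratios — w1: (50/3)/2 = 25/3; x2: 0 ≤ 0, skip; w3: (31/3)/1 = 31/3.
Smallest ratio is 25/3 in the row of w1, so w1 leaves.

w1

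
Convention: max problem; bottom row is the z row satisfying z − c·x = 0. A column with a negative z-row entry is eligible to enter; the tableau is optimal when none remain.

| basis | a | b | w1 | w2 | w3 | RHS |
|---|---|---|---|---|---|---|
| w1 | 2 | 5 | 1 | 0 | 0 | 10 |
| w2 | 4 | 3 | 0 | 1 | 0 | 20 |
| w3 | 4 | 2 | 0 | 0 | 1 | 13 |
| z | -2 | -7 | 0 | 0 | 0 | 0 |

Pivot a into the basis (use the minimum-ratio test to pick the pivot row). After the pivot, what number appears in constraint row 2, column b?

1

Ratio test on column a — row 1: 10/2 = 5; row 2: 20/4 = 5; row 3: 13/4 = 13/4. Minimum is 13/4 at row 3 (w3 leaves); pivot element 4.
Divide row 3 by 4; eliminate column a from the other rows.
Row 2 update in column b: 3 − 4·(1/2) = 1.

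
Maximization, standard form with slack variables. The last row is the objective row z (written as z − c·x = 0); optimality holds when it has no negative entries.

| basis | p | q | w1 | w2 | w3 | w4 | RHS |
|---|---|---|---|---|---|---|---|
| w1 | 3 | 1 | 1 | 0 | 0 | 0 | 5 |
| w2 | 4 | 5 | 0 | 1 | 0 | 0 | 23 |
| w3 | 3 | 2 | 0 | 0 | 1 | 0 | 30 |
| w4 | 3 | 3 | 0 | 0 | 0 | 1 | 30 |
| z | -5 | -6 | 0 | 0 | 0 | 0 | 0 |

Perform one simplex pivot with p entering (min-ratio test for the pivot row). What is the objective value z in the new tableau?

Ratio test on column p — row 1: 5/3 = 5/3; row 2: 23/4 = 23/4; row 3: 30/3 = 10; row 4: 30/3 = 10. Minimum is 5/3 at row 1 (w1 leaves); pivot element 3.
Pivot on row 1; the z-row RHS becomes 0 − (-5)·(5/3) = 25/3.

25/3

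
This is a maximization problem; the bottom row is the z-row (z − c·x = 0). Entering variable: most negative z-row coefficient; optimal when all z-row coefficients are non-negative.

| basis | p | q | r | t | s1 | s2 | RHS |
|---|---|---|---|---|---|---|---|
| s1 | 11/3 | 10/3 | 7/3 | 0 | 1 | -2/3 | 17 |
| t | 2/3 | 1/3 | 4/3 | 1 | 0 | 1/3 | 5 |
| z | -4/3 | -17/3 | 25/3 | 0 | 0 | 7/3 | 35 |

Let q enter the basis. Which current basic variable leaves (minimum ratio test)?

s1

Column q entries and ratios — s1: 17/(10/3) = 51/10; t: 5/(1/3) = 15.
Smallest ratio is 51/10 in the row of s1, so s1 leaves.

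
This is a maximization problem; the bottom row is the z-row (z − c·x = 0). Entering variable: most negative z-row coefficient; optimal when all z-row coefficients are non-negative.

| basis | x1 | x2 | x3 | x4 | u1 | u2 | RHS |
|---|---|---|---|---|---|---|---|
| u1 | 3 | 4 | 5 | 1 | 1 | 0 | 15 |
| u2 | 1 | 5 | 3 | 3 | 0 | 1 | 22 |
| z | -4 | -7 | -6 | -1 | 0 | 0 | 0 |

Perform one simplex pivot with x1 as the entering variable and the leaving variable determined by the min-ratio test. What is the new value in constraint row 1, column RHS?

5

Ratio test on column x1 — row 1: 15/3 = 5; row 2: 22/1 = 22. Minimum is 5 at row 1 (u1 leaves); pivot element 3.
Divide row 1 by 3; eliminate column x1 from the other rows.
In the new row 1, the RHS entry is the old entry divided by the pivot: 15/3 = 5.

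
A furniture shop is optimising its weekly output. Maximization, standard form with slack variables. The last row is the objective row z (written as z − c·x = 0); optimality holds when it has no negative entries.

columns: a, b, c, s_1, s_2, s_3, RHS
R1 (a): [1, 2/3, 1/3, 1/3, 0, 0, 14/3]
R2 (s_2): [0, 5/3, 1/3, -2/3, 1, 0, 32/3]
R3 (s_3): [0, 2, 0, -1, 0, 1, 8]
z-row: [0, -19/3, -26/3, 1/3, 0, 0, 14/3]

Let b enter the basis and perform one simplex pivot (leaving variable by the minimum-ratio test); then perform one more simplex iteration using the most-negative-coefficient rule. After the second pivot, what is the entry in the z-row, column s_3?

-11/2

Ratio test on column b — row 1: (14/3)/(2/3) = 7; row 2: (32/3)/(5/3) = 32/5; row 3: 8/2 = 4. Minimum is 4 at row 3 (s_3 leaves); pivot element 2.
Divide row 3 by 2; eliminate column b from the other rows.
Second iteration: most negative z-row entry is -26/3 in column c, so c enters.
Ratio test on column c — row 1: 2/(1/3) = 6; row 2: 4/(1/3) = 12; row 3: entry 0 ≤ 0. Minimum is 6 at row 1 (a leaves); pivot element 1/3.
Divide row 1 by 1/3; eliminate column c from the other rows.
After both pivots, the entry at the z-row, column s_3 is -11/2.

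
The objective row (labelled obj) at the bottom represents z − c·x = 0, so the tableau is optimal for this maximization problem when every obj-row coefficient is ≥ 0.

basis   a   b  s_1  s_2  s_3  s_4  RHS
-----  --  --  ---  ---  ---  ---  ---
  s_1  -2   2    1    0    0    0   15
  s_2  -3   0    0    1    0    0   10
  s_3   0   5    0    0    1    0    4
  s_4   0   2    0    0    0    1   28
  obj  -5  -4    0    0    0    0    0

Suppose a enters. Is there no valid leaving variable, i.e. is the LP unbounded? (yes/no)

Every constraint-row entry in column a is ≤ 0, so increasing a is unbounded.

yes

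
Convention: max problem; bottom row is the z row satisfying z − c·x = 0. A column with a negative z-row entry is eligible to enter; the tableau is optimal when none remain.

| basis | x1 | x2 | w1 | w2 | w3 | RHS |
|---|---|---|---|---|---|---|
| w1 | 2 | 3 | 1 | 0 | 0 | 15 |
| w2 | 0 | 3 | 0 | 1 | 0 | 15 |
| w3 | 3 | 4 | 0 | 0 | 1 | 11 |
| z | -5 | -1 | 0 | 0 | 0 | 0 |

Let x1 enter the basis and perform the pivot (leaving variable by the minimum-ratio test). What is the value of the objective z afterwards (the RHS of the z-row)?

55/3

Ratio test on column x1 — row 1: 15/2 = 15/2; row 2: entry 0 ≤ 0; row 3: 11/3 = 11/3. Minimum is 11/3 at row 3 (w3 leaves); pivot element 3.
Pivot on row 3; the z-row RHS becomes 0 − (-5)·(11/3) = 55/3.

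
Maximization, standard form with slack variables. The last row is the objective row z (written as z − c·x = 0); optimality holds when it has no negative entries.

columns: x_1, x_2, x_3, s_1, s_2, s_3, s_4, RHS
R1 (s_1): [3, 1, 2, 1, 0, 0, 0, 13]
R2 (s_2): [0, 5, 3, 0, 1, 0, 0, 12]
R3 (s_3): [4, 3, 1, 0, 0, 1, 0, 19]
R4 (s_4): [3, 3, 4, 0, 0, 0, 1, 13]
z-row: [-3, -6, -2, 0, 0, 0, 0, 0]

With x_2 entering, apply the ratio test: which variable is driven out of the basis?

s_2

Column x_2 entries and ratios — s_1: 13/1 = 13; s_2: 12/5 = 12/5; s_3: 19/3 = 19/3; s_4: 13/3 = 13/3.
Smallest ratio is 12/5 in the row of s_2, so s_2 leaves.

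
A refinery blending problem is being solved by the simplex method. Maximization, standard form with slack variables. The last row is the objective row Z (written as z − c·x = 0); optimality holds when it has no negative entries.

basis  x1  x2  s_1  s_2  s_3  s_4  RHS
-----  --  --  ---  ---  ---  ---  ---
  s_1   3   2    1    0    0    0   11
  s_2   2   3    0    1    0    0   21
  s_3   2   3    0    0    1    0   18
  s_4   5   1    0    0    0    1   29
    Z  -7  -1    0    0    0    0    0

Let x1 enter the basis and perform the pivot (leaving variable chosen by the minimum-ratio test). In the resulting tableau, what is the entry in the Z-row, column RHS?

77/3

Ratio test on column x1 — row 1: 11/3 = 11/3; row 2: 21/2 = 21/2; row 3: 18/2 = 9; row 4: 29/5 = 29/5. Minimum is 11/3 at row 1 (s_1 leaves); pivot element 3.
Divide row 1 by 3; eliminate column x1 from the other rows.
Z-row update in column RHS: 0 − (-7)·(11/3) = 77/3.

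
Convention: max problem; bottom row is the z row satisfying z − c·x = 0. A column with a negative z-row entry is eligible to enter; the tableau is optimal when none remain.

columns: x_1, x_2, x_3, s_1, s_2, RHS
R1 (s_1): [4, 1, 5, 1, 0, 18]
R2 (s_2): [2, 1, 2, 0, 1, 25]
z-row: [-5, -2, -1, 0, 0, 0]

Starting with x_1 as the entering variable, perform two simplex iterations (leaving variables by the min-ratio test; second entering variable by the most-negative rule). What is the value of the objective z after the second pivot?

36

Ratio test on column x_1 — row 1: 18/4 = 9/2; row 2: 25/2 = 25/2. Minimum is 9/2 at row 1 (s_1 leaves); pivot element 4.
Pivot on row 1; the z-row RHS becomes 0 − (-5)·(9/2) = 45/2.
Next entering variable (most negative z-row entry -3/4): x_2.
Ratio test on column x_2 — row 1: (9/2)/(1/4) = 18; row 2: 16/(1/2) = 32. Minimum is 18 at row 1 (x_1 leaves); pivot element 1/4.
After the second pivot the z-row RHS is 45/2 − (-3/4)·18 = 36.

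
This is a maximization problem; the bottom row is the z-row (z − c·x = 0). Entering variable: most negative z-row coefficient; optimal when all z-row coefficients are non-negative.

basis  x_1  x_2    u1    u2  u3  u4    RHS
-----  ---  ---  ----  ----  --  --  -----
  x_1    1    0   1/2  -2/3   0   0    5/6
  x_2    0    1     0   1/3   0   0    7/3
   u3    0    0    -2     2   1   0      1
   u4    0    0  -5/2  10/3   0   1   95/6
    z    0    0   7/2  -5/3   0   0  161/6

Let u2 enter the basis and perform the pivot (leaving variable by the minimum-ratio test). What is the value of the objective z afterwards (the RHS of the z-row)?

83/3

Ratio test on column u2 — row 1: entry -2/3 ≤ 0; row 2: (7/3)/(1/3) = 7; row 3: 1/2 = 1/2; row 4: (95/6)/(10/3) = 19/4. Minimum is 1/2 at row 3 (u3 leaves); pivot element 2.
Pivot on row 3; the z-row RHS becomes 161/6 − (-5/3)·(1/2) = 83/3.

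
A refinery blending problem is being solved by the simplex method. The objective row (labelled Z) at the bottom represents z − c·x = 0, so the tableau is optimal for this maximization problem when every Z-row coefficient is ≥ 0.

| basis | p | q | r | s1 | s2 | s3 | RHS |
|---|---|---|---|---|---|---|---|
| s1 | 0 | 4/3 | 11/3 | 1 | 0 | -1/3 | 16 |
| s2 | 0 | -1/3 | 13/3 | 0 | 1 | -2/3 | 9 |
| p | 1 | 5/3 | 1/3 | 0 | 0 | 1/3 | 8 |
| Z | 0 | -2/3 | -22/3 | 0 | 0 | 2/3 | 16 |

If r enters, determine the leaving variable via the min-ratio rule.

Column r entries and ratios — s1: 16/(11/3) = 48/11; s2: 9/(13/3) = 27/13; p: 8/(1/3) = 24.
Smallest ratio is 27/13 in the row of s2, so s2 leaves.

s2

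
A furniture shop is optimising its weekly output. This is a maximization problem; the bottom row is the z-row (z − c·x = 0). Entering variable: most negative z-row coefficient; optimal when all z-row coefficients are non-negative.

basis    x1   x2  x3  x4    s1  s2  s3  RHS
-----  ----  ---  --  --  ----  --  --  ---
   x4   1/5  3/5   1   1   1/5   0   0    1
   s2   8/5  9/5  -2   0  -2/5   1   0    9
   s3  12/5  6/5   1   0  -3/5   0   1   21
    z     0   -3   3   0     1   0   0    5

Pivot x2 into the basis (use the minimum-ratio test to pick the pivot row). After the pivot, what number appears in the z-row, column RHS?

10

Ratio test on column x2 — row 1: 1/(3/5) = 5/3; row 2: 9/(9/5) = 5; row 3: 21/(6/5) = 35/2. Minimum is 5/3 at row 1 (x4 leaves); pivot element 3/5.
Divide row 1 by 3/5; eliminate column x2 from the other rows.
z-row update in column RHS: 5 − (-3)·(5/3) = 10.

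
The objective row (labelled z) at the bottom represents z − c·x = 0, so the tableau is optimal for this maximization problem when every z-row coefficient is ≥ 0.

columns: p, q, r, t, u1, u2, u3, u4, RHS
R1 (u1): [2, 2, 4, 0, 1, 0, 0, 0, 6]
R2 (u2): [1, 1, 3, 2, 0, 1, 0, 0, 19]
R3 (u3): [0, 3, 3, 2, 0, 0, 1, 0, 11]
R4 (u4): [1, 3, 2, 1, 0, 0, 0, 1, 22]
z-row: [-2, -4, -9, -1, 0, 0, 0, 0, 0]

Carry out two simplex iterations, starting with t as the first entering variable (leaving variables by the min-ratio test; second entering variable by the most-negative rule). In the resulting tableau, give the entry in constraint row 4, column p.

Ratio test on column t — row 1: entry 0 ≤ 0; row 2: 19/2 = 19/2; row 3: 11/2 = 11/2; row 4: 22/1 = 22. Minimum is 11/2 at row 3 (u3 leaves); pivot element 2.
Divide row 3 by 2; eliminate column t from the other rows.
Second iteration: most negative z-row entry is -15/2 in column r, so r enters.
Ratio test on column r — row 1: 6/4 = 3/2; row 2: entry 0 ≤ 0; row 3: (11/2)/(3/2) = 11/3; row 4: (33/2)/(1/2) = 33. Minimum is 3/2 at row 1 (u1 leaves); pivot element 4.
Divide row 1 by 4; eliminate column r from the other rows.
After both pivots, the entry at constraint row 4, column p is 3/4.

3/4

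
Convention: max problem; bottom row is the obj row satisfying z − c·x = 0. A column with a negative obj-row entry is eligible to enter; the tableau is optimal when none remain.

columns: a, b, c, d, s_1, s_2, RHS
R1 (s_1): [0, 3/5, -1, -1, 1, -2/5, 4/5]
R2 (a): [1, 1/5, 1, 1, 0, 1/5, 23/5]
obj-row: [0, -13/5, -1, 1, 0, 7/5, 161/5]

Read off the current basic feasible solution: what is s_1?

s_1 is basic (row 1); its value is the RHS of that row, 4/5.

4/5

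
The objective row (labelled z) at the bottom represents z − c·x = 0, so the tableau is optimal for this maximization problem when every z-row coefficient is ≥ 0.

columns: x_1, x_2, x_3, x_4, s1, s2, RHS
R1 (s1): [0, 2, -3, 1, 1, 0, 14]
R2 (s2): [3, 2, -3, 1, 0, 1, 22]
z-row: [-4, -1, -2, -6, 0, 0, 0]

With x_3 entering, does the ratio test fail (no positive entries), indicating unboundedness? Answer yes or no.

yes

Every constraint-row entry in column x_3 is ≤ 0, so increasing x_3 is unbounded.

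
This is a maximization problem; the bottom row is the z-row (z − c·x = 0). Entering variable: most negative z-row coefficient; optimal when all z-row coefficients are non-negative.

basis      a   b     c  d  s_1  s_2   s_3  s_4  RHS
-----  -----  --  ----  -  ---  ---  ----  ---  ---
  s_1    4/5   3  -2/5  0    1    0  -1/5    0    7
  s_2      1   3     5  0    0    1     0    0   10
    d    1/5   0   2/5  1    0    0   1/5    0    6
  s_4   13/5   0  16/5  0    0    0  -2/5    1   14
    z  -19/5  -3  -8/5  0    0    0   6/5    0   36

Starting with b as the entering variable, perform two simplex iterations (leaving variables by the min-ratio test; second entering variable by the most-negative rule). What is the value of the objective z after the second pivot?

Ratio test on column b — row 1: 7/3 = 7/3; row 2: 10/3 = 10/3; row 3: entry 0 ≤ 0; row 4: entry 0 ≤ 0. Minimum is 7/3 at row 1 (s_1 leaves); pivot element 3.
Pivot on row 1; the z-row RHS becomes 36 − (-3)·(7/3) = 43.
Next entering variable (most negative z-row entry -3): a.
Ratio test on column a — row 1: (7/3)/(4/15) = 35/4; row 2: 3/(1/5) = 15; row 3: 6/(1/5) = 30; row 4: 14/(13/5) = 70/13. Minimum is 70/13 at row 4 (s_4 leaves); pivot element 13/5.
After the second pivot the z-row RHS is 43 − (-3)·(70/13) = 769/13.

769/13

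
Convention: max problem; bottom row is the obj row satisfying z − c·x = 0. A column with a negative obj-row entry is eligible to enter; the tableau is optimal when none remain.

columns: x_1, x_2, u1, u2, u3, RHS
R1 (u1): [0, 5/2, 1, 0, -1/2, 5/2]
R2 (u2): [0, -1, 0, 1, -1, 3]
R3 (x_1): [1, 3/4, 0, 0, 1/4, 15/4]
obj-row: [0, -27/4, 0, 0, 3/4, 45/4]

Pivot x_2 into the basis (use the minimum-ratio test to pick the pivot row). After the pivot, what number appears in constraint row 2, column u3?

-6/5

Ratio test on column x_2 — row 1: (5/2)/(5/2) = 1; row 2: entry -1 ≤ 0; row 3: (15/4)/(3/4) = 5. Minimum is 1 at row 1 (u1 leaves); pivot element 5/2.
Divide row 1 by 5/2; eliminate column x_2 from the other rows.
Row 2 update in column u3: -1 − (-1)·(-1/5) = -6/5.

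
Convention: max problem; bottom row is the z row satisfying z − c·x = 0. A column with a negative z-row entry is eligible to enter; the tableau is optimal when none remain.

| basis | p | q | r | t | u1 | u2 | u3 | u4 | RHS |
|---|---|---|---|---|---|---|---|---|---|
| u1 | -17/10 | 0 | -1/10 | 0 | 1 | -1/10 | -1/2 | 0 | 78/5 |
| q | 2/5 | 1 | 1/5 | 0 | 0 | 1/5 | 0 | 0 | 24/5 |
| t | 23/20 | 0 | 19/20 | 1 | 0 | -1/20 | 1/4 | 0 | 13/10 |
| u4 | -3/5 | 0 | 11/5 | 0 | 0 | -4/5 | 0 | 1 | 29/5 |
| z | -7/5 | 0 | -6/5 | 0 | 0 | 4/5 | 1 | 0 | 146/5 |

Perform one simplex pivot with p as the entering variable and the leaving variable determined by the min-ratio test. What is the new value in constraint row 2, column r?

-3/23

Ratio test on column p — row 1: entry -17/10 ≤ 0; row 2: (24/5)/(2/5) = 12; row 3: (13/10)/(23/20) = 26/23; row 4: entry -3/5 ≤ 0. Minimum is 26/23 at row 3 (t leaves); pivot element 23/20.
Divide row 3 by 23/20; eliminate column p from the other rows.
Row 2 update in column r: 1/5 − (2/5)·(19/23) = -3/23.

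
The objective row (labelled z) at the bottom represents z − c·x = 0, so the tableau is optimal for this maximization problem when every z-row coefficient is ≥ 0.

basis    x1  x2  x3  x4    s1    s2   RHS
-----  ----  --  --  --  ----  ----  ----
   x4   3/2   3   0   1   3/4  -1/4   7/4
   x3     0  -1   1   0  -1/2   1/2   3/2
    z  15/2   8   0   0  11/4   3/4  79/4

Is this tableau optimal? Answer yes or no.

yes

Every z-row coefficient is ≥ 0, so the tableau is optimal.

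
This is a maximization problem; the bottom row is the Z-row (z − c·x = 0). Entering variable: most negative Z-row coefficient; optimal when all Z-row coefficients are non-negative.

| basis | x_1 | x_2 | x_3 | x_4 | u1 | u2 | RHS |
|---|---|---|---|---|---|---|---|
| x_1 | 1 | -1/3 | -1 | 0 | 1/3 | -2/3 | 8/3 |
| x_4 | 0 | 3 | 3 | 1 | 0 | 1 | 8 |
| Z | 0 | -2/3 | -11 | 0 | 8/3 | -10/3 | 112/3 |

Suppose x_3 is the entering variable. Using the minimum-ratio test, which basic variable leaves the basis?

x_4

Column x_3 entries and ratios — x_1: -1 ≤ 0, skip; x_4: 8/3 = 8/3.
Smallest ratio is 8/3 in the row of x_4, so x_4 leaves.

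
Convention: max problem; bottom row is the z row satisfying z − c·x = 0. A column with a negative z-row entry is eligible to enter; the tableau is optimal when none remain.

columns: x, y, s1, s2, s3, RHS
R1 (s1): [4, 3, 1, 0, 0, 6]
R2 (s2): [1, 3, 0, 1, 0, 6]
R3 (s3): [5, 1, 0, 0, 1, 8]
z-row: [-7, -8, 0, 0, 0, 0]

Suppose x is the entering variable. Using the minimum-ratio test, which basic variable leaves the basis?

Column x entries and ratios — s1: 6/4 = 3/2; s2: 6/1 = 6; s3: 8/5 = 8/5.
Smallest ratio is 3/2 in the row of s1, so s1 leaves.

s1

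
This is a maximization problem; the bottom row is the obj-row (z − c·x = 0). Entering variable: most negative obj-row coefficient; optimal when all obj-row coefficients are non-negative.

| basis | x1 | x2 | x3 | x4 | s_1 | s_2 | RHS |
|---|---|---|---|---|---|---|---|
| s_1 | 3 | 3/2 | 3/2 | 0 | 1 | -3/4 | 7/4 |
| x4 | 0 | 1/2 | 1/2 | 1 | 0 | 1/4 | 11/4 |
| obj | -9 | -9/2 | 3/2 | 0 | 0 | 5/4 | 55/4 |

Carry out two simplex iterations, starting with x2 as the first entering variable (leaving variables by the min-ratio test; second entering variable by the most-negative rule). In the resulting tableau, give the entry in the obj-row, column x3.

6

Ratio test on column x2 — row 1: (7/4)/(3/2) = 7/6; row 2: (11/4)/(1/2) = 11/2. Minimum is 7/6 at row 1 (s_1 leaves); pivot element 3/2.
Divide row 1 by 3/2; eliminate column x2 from the other rows.
Second iteration: most negative obj-row entry is -1 in column s_2, so s_2 enters.
Ratio test on column s_2 — row 1: entry -1/2 ≤ 0; row 2: (13/6)/(1/2) = 13/3. Minimum is 13/3 at row 2 (x4 leaves); pivot element 1/2.
Divide row 2 by 1/2; eliminate column s_2 from the other rows.
After both pivots, the entry at the obj-row, column x3 is 6.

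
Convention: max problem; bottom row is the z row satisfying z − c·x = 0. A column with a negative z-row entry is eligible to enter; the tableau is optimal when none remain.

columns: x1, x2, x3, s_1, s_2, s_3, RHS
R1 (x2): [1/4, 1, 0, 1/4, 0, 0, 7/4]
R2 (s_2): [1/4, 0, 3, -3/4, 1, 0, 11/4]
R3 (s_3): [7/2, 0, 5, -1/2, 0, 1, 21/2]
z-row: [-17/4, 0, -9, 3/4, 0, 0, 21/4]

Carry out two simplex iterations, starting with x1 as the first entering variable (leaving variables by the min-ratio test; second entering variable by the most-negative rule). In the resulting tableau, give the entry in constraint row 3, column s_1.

9/37

Ratio test on column x1 — row 1: (7/4)/(1/4) = 7; row 2: (11/4)/(1/4) = 11; row 3: (21/2)/(7/2) = 3. Minimum is 3 at row 3 (s_3 leaves); pivot element 7/2.
Divide row 3 by 7/2; eliminate column x1 from the other rows.
Second iteration: most negative z-row entry is -41/14 in column x3, so x3 enters.
Ratio test on column x3 — row 1: entry -5/14 ≤ 0; row 2: 2/(37/14) = 28/37; row 3: 3/(10/7) = 21/10. Minimum is 28/37 at row 2 (s_2 leaves); pivot element 37/14.
Divide row 2 by 37/14; eliminate column x3 from the other rows.
After both pivots, the entry at constraint row 3, column s_1 is 9/37.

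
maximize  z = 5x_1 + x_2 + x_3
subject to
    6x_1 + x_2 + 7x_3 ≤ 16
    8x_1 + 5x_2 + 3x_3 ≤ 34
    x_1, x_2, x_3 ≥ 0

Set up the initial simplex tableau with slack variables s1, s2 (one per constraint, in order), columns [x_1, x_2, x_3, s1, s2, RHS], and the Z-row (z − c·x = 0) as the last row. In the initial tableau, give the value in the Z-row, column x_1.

The Z-row carries the negated objective coefficients: the x_1 entry is -5.

-5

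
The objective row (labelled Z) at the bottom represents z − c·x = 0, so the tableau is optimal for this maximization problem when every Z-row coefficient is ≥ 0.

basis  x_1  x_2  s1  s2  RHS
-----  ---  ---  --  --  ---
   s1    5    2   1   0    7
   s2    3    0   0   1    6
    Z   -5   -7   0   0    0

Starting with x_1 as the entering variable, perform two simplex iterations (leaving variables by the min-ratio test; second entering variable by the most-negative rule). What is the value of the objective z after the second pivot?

Ratio test on column x_1 — row 1: 7/5 = 7/5; row 2: 6/3 = 2. Minimum is 7/5 at row 1 (s1 leaves); pivot element 5.
Pivot on row 1; the Z-row RHS becomes 0 − (-5)·(7/5) = 7.
Next entering variable (most negative Z-row entry -5): x_2.
Ratio test on column x_2 — row 1: (7/5)/(2/5) = 7/2; row 2: entry -6/5 ≤ 0. Minimum is 7/2 at row 1 (x_1 leaves); pivot element 2/5.
After the second pivot the Z-row RHS is 7 − (-5)·(7/2) = 49/2.

49/2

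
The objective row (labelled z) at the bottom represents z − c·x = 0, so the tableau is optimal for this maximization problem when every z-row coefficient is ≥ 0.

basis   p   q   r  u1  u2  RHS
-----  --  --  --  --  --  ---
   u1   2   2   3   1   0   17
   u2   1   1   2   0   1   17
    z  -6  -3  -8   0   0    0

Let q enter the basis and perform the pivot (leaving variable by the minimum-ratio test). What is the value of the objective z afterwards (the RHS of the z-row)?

51/2

Ratio test on column q — row 1: 17/2 = 17/2; row 2: 17/1 = 17. Minimum is 17/2 at row 1 (u1 leaves); pivot element 2.
Pivot on row 1; the z-row RHS becomes 0 − (-3)·(17/2) = 51/2.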